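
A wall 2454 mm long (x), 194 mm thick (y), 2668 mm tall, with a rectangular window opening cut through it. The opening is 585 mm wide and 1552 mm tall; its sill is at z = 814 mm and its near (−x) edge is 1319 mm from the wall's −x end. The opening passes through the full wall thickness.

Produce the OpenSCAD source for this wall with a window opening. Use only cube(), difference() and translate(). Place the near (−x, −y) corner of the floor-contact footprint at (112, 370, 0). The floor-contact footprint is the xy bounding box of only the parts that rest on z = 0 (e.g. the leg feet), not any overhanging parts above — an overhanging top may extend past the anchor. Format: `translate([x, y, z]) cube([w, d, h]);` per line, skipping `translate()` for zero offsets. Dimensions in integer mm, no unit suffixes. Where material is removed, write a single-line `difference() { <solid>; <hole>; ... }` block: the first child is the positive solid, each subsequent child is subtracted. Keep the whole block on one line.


difference() { translate([112, 370, 0]) cube([2454, 194, 2668]); translate([1431, 370, 814]) cube([585, 194, 1552]); }


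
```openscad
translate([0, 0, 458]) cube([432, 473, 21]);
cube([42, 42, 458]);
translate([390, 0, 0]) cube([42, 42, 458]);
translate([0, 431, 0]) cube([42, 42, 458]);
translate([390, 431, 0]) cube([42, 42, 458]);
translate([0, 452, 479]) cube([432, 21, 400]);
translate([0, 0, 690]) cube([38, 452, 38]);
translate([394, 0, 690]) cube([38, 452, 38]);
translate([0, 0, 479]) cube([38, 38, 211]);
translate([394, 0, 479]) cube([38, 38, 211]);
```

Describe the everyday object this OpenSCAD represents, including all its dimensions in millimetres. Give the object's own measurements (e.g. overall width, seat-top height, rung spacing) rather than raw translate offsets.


A chair. The seat is a 432×473×21 mm slab with its top at z = 479 mm, on four 42×42 mm corner legs (flush with the seat edges, standing on z = 0). A flat backrest 21 mm thick, 400 mm tall, spans the full seat width and rises from the seat top along its +y edge, rear face flush with the rear of the seat. Two armrests of 38×38 mm section run along each side from the seat's front edge to the front of the backrest, top faces 249 mm above the seat top and outer faces flush with the seat's x-edges; a 38×38 mm post under the front of each armrest stands on the seat at the front corner.


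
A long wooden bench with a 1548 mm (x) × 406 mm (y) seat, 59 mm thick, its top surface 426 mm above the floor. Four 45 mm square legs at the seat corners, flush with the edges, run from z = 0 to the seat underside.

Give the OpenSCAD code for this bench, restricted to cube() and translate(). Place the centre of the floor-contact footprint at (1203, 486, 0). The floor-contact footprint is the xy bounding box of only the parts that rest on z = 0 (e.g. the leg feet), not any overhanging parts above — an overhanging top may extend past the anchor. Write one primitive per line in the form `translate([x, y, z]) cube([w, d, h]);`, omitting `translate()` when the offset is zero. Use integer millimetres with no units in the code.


// leg_h = 426 − 59 = 367
translate([429, 283, 367]) cube([1548, 406, 59]);
translate([429, 283, 0]) cube([45, 45, 367]);
translate([429, 644, 0]) cube([45, 45, 367]);
translate([1932, 283, 0]) cube([45, 45, 367]);
translate([1932, 644, 0]) cube([45, 45, 367]);


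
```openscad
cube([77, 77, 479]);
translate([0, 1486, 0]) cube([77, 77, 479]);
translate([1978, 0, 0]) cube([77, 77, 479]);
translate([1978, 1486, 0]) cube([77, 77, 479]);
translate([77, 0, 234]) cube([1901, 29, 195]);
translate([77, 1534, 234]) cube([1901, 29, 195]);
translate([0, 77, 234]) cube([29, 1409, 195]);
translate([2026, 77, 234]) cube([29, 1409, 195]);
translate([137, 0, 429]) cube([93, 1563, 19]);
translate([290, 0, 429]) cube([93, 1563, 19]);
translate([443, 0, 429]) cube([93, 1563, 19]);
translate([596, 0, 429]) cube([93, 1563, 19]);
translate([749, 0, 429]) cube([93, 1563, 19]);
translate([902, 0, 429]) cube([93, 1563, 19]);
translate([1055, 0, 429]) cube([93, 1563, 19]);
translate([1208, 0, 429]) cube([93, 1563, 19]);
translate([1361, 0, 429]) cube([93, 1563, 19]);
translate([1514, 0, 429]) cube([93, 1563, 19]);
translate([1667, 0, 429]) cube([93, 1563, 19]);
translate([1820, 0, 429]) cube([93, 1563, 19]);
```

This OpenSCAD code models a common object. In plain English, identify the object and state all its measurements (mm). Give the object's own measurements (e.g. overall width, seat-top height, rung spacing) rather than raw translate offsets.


A bed frame 2055 mm long (x) by 1563 mm wide (y). Four 77×77 mm corner posts, 479 mm tall, at the corners of the footprint. Four rails of 29 mm thickness and 195 mm height run between adjacent posts with their undersides at z = 234 mm, their outer faces flush with the outside of the frame (the two x-running rails run between the posts' inner faces; the two y-running rails run between the posts' inner faces). 12 slats, each 93 mm wide (x) and 19 mm thick, lie across the top of the two x-running rails, running the full 1563 mm width of the frame in y; along x they sit between the end posts with a 60 mm gap after the −x posts and between neighbouring slats, leaving 65 mm before the +x posts.


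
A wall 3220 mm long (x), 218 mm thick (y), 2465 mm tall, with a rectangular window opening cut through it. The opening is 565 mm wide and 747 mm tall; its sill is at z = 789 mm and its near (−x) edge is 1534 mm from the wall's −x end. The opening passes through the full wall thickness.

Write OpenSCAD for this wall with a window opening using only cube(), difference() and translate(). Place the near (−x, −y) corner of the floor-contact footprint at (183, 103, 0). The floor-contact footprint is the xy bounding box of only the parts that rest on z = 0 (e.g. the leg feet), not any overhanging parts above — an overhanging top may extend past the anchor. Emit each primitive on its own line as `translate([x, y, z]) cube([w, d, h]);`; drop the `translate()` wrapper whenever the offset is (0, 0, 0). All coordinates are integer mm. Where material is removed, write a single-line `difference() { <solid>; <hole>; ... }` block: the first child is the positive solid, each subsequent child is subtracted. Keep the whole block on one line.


difference() { translate([183, 103, 0]) cube([3220, 218, 2465]); translate([1717, 103, 789]) cube([565, 218, 747]); }


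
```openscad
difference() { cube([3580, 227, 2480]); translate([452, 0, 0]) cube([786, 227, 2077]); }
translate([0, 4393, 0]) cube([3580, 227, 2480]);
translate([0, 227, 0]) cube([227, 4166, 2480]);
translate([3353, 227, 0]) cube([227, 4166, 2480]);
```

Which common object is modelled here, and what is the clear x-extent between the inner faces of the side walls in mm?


A single room. The interior width is 3126 mm.

Four walls enclosing a rectangle with a door in the front wall — a room. Outside width 3580 minus two 227 mm walls gives 3126 mm.


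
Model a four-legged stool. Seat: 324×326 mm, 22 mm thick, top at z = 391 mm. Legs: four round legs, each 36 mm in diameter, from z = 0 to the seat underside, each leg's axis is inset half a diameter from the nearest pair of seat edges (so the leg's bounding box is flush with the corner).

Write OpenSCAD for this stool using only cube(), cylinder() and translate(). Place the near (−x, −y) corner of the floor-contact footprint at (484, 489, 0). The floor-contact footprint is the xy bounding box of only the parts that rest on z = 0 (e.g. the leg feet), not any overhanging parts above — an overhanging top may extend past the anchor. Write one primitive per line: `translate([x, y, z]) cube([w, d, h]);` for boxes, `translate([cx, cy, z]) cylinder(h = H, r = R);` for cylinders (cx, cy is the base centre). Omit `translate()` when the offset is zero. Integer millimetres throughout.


translate([484, 489, 369]) cube([324, 326, 22]);
translate([502, 507, 0]) cylinder(h = 369, r = 18);
translate([790, 507, 0]) cylinder(h = 369, r = 18);
translate([502, 797, 0]) cylinder(h = 369, r = 18);
translate([790, 797, 0]) cylinder(h = 369, r = 18);


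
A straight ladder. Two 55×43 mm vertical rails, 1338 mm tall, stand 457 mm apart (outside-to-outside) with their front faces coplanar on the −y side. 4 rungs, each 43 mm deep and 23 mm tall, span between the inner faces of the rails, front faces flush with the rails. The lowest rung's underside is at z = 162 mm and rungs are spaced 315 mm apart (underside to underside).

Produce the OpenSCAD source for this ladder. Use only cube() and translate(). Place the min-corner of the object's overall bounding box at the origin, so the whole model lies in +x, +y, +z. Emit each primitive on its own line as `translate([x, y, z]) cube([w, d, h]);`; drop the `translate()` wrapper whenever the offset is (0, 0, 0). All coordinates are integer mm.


cube([55, 43, 1338]);
translate([402, 0, 0]) cube([55, 43, 1338]);
translate([55, 0, 162]) cube([347, 43, 23]);
translate([55, 0, 477]) cube([347, 43, 23]);
translate([55, 0, 792]) cube([347, 43, 23]);
translate([55, 0, 1107]) cube([347, 43, 23]);


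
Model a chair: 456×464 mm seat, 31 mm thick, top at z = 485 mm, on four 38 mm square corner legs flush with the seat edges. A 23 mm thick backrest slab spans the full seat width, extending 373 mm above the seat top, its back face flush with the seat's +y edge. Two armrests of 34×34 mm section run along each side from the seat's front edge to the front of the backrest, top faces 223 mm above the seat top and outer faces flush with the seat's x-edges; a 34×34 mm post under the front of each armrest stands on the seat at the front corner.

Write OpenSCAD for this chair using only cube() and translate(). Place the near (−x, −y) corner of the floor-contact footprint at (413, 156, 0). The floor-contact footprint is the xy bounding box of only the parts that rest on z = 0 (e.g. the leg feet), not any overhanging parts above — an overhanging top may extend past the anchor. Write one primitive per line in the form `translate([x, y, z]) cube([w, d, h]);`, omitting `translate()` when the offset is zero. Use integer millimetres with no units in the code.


translate([413, 156, 454]) cube([456, 464, 31]);
translate([413, 156, 0]) cube([38, 38, 454]);
translate([831, 156, 0]) cube([38, 38, 454]);
translate([413, 582, 0]) cube([38, 38, 454]);
translate([831, 582, 0]) cube([38, 38, 454]);
translate([413, 597, 485]) cube([456, 23, 373]);
translate([413, 156, 674]) cube([34, 441, 34]);
translate([835, 156, 674]) cube([34, 441, 34]);
translate([413, 156, 485]) cube([34, 34, 189]);
translate([835, 156, 485]) cube([34, 34, 189]);


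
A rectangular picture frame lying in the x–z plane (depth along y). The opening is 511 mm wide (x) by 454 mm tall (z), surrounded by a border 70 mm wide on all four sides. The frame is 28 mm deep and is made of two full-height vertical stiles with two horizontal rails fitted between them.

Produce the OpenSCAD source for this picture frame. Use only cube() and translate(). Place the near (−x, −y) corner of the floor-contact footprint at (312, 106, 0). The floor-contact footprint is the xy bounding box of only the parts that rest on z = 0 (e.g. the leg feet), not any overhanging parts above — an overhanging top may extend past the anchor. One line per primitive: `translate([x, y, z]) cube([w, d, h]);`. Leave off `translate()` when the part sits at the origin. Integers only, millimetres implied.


translate([312, 106, 0]) cube([70, 28, 594]);
translate([893, 106, 0]) cube([70, 28, 594]);
translate([382, 106, 0]) cube([511, 28, 70]);
translate([382, 106, 524]) cube([511, 28, 70]);


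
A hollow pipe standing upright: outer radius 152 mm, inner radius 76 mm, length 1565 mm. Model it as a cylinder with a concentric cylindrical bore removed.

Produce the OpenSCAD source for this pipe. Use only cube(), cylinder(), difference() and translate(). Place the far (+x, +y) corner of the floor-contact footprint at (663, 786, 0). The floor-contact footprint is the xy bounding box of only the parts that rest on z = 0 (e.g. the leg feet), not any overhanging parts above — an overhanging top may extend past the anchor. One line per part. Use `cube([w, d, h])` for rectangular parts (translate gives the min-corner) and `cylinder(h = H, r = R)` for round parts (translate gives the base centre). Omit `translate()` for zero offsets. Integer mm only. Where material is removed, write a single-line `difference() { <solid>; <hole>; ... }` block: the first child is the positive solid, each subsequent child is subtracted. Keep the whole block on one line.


difference() { translate([511, 634, 0]) cylinder(h = 1565, r = 152); translate([511, 634, 0]) cylinder(h = 1565, r = 76); }


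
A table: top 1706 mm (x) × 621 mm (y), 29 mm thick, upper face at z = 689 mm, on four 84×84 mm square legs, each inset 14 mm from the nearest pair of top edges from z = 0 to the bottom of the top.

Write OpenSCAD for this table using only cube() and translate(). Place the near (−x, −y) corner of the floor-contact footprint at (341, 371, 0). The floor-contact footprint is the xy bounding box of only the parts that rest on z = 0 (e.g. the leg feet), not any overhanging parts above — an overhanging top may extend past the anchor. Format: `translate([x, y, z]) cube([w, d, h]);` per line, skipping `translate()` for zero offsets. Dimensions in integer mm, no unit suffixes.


translate([327, 357, 660]) cube([1706, 621, 29]);
translate([341, 371, 0]) cube([84, 84, 660]);
translate([1935, 371, 0]) cube([84, 84, 660]);
translate([341, 880, 0]) cube([84, 84, 660]);
translate([1935, 880, 0]) cube([84, 84, 660]);


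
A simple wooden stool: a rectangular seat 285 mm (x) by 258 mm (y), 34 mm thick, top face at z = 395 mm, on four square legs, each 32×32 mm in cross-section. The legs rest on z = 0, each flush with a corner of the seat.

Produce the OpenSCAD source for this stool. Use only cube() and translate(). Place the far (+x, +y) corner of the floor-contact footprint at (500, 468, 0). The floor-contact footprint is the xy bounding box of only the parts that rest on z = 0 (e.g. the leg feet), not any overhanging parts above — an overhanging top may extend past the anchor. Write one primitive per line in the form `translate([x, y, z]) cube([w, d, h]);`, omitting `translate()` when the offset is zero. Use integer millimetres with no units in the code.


translate([215, 210, 361]) cube([285, 258, 34]);
translate([215, 210, 0]) cube([32, 32, 361]);
translate([468, 210, 0]) cube([32, 32, 361]);
translate([215, 436, 0]) cube([32, 32, 361]);
translate([468, 436, 0]) cube([32, 32, 361]);


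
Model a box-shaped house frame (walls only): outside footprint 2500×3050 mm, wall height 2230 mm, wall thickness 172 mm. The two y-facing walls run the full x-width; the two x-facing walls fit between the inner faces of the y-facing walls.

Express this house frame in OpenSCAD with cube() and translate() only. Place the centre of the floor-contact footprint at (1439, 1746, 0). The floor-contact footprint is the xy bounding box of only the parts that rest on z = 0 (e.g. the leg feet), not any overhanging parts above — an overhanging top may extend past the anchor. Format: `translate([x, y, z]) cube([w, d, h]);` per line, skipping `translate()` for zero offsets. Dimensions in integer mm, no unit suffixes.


translate([189, 221, 0]) cube([2500, 172, 2230]);
translate([189, 3099, 0]) cube([2500, 172, 2230]);
translate([189, 393, 0]) cube([172, 2706, 2230]);
translate([2517, 393, 0]) cube([172, 2706, 2230]);


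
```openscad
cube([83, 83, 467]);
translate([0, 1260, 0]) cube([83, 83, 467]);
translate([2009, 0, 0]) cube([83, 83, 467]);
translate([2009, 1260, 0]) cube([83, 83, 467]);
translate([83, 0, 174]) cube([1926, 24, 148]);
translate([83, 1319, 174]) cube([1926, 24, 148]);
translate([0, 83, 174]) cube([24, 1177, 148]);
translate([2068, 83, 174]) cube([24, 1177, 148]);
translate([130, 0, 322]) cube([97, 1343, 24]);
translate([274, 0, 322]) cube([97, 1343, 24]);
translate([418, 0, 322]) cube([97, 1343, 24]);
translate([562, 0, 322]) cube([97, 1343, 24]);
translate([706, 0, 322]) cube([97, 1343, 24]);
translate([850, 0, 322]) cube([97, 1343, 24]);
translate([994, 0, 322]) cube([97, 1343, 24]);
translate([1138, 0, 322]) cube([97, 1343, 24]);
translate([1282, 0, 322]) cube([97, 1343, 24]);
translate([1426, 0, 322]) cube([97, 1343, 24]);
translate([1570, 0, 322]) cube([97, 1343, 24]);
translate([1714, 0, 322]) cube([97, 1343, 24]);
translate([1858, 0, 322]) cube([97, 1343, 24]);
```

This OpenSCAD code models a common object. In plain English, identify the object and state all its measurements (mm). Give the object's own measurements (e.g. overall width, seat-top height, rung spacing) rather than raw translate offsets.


A bed frame 2092 mm long (x) by 1343 mm wide (y). Four 83×83 mm corner posts, 467 mm tall, at the corners of the footprint. Four rails of 24 mm thickness and 148 mm height run between adjacent posts with their undersides at z = 174 mm, their outer faces flush with the outside of the frame (the two x-running rails run between the posts' inner faces; the two y-running rails run between the posts' inner faces). 13 slats, each 97 mm wide (x) and 24 mm thick, lie across the top of the two x-running rails, running the full 1343 mm width of the frame in y; along x they sit between the end posts with a 47 mm gap after the −x posts and between neighbouring slats, leaving 54 mm before the +x posts.


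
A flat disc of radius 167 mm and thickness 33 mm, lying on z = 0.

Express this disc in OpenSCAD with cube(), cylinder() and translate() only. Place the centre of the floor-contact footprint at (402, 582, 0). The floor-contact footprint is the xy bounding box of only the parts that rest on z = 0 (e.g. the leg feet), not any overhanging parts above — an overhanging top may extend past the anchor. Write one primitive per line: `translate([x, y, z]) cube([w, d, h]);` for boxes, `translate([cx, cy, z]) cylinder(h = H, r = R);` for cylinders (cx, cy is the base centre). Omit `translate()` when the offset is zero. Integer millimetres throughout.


translate([402, 582, 0]) cylinder(h = 33, r = 167);


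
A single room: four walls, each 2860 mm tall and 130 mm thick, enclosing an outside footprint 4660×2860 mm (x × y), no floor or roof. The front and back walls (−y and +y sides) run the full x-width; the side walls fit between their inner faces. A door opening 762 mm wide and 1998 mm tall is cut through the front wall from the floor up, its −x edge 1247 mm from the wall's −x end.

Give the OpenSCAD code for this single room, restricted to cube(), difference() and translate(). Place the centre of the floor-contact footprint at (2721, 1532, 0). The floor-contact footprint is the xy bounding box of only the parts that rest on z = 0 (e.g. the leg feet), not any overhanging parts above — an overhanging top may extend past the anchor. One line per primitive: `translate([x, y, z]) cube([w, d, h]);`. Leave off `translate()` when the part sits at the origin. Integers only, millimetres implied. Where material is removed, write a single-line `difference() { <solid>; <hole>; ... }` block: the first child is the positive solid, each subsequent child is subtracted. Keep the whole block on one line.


difference() { translate([391, 102, 0]) cube([4660, 130, 2860]); translate([1638, 102, 0]) cube([762, 130, 1998]); }
translate([391, 2832, 0]) cube([4660, 130, 2860]);
translate([391, 232, 0]) cube([130, 2600, 2860]);
translate([4921, 232, 0]) cube([130, 2600, 2860]);


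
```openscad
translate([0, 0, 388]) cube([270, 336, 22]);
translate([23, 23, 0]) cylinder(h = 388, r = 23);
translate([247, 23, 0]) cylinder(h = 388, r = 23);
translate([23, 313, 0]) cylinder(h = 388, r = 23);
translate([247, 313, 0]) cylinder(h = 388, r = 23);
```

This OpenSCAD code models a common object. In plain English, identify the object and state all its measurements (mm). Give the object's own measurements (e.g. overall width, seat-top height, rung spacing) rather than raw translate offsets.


A four-legged stool. The seat is a 270×336×22 mm slab whose top surface is at z = 410 mm; four round legs, each 46 mm in diameter, run from the floor (z = 0) to the underside of the seat, each leg's axis is inset half a diameter from the nearest pair of seat edges (so the leg's bounding box is flush with the corner).


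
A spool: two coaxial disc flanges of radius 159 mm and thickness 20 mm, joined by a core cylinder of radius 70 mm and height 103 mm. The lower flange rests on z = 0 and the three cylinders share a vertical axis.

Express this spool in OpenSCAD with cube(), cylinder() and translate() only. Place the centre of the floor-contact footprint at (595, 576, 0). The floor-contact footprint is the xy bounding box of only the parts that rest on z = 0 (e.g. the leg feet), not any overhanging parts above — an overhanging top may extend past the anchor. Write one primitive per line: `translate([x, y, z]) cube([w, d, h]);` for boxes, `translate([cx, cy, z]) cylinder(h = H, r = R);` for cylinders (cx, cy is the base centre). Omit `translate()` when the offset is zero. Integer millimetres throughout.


translate([595, 576, 0]) cylinder(h = 20, r = 159);
translate([595, 576, 20]) cylinder(h = 103, r = 70);
translate([595, 576, 123]) cylinder(h = 20, r = 159);


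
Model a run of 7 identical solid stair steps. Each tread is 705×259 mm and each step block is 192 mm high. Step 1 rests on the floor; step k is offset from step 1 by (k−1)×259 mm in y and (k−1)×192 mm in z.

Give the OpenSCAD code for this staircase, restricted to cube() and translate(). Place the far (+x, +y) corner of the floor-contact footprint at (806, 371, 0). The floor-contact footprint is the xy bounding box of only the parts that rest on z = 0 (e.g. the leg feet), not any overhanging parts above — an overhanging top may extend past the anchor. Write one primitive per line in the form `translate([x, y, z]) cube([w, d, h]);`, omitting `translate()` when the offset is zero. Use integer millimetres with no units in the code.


translate([101, 112, 0]) cube([705, 259, 192]);
translate([101, 371, 192]) cube([705, 259, 192]);
translate([101, 630, 384]) cube([705, 259, 192]);
translate([101, 889, 576]) cube([705, 259, 192]);
translate([101, 1148, 768]) cube([705, 259, 192]);
translate([101, 1407, 960]) cube([705, 259, 192]);
translate([101, 1666, 1152]) cube([705, 259, 192]);


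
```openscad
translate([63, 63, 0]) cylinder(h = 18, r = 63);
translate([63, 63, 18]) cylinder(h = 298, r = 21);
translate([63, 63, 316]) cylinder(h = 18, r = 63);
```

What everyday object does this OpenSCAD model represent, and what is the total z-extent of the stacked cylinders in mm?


A spool. The overall height is 334 mm.

Three coaxial cylinders, large–small–large — a spool. Two 18 mm flanges and a 298 mm core give 18 + 298 + 18 = 334 mm.


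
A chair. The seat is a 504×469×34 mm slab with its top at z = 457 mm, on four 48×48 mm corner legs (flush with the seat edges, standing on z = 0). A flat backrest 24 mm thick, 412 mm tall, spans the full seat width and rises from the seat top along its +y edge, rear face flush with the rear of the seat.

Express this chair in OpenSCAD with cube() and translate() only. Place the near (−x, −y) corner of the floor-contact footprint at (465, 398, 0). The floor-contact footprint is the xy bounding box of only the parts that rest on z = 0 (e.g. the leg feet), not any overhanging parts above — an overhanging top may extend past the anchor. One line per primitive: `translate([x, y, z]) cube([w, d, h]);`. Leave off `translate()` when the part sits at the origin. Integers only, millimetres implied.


translate([465, 398, 423]) cube([504, 469, 34]);
translate([465, 398, 0]) cube([48, 48, 423]);
translate([921, 398, 0]) cube([48, 48, 423]);
translate([465, 819, 0]) cube([48, 48, 423]);
translate([921, 819, 0]) cube([48, 48, 423]);
translate([465, 843, 457]) cube([504, 24, 412]);


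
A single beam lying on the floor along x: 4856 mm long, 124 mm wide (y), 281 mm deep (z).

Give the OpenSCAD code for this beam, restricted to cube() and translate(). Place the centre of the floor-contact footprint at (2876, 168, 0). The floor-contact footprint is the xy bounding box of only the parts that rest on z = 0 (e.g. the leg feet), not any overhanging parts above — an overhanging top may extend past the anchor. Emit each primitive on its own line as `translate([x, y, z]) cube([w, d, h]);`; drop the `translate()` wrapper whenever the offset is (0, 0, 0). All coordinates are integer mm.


translate([448, 106, 0]) cube([4856, 124, 281]);


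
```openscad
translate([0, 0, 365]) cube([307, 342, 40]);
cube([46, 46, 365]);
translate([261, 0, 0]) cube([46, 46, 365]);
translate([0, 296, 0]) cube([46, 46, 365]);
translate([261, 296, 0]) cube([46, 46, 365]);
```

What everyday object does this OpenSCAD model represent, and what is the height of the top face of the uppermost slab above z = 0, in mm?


A stool. The seat height is 405 mm.

A 307×342×40 slab at z = 365 on four corner posts — a stool. The seat top is 365 + 40 = 405 mm.


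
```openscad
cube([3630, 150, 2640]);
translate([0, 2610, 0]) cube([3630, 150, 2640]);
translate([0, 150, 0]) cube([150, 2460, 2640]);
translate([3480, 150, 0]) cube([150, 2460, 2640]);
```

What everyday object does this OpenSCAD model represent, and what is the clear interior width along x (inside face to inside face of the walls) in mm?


A house (or room) frame. The interior width is 3330 mm.

Four 2640 mm walls enclosing a rectangle with no floor or roof — a room or house frame. Outside width is 3630 mm and wall thickness is 150 mm, so the interior width is 3630 − 2 × 150 = 3330 mm.


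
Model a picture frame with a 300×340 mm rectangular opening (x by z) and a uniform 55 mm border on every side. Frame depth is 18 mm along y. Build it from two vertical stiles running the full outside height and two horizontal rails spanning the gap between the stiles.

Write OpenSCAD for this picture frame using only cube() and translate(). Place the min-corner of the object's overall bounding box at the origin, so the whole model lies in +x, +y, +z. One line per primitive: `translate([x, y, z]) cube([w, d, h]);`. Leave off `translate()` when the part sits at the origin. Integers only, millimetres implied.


cube([55, 18, 450]);
translate([355, 0, 0]) cube([55, 18, 450]);
translate([55, 0, 0]) cube([300, 18, 55]);
translate([55, 0, 395]) cube([300, 18, 55]);


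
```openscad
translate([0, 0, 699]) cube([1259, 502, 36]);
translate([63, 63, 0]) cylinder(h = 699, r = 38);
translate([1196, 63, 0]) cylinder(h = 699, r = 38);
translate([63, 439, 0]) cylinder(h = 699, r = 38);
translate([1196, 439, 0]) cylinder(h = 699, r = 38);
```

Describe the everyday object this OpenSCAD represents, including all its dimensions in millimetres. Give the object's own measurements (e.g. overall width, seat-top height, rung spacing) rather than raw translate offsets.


A table: top 1259 mm (x) × 502 mm (y), 36 mm thick, upper face at z = 735 mm, on four round legs of 76 mm diameter, each leg's bounding box inset 25 mm from the nearest pair of top edges from z = 0 to the bottom of the top.


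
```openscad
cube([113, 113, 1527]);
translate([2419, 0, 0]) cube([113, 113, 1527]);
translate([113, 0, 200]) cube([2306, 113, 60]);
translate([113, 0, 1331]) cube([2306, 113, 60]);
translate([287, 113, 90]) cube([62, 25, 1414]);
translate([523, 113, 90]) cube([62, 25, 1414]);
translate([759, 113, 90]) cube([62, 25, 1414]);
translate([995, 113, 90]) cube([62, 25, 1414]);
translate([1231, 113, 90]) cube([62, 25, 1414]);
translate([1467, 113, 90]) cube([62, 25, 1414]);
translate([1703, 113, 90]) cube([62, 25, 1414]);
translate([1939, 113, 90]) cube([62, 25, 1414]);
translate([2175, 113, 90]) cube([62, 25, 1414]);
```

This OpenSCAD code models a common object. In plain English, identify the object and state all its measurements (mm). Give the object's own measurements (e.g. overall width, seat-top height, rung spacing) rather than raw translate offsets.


A fence section. Two 113×113 mm posts, 1527 mm tall, stand on the floor with a clear span of 2306 mm between their inner faces. Two horizontal rails of 113×60 mm section span the gap between the posts with their undersides at z = 200 mm and z = 1331 mm, flush with the posts' −y face. 9 pickets, each 62 mm wide, 25 mm thick and 1414 mm tall, are fixed to the +y face of the rails with their bottoms at z = 90 mm, spaced across the span with a 174 mm gap after the −x post and between neighbouring pickets, with 182 mm left before the +x post.


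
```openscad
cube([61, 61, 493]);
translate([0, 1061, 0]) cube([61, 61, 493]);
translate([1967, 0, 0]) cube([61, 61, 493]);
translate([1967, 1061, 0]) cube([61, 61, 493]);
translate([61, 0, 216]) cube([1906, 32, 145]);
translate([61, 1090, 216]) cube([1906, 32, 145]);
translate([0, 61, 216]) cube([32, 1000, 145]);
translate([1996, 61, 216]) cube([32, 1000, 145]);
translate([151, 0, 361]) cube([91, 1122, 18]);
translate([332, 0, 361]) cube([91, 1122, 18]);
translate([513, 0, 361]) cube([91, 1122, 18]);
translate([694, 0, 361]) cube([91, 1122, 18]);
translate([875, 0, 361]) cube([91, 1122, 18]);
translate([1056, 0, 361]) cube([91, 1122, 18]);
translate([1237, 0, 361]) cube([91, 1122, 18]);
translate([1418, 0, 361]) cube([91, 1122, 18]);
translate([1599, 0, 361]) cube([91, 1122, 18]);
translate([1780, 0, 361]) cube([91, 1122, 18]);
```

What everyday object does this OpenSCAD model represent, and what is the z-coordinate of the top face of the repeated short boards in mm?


A bed frame. The slat-top height is 379 mm.

Four posts, four rails, and a row of slats — a bed frame. Slats sit on the rails at z = 216 + 145 = 361; with slat thickness 18, the top is 379 mm.


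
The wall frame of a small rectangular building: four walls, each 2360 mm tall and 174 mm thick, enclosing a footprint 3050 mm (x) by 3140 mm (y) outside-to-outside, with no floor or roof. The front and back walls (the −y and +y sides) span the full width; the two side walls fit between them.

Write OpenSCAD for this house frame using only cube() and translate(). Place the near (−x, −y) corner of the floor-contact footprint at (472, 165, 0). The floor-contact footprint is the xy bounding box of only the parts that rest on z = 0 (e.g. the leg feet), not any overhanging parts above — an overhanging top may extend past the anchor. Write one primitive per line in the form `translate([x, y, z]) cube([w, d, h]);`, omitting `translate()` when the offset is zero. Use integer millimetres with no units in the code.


translate([472, 165, 0]) cube([3050, 174, 2360]);
translate([472, 3131, 0]) cube([3050, 174, 2360]);
translate([472, 339, 0]) cube([174, 2792, 2360]);
translate([3348, 339, 0]) cube([174, 2792, 2360]);


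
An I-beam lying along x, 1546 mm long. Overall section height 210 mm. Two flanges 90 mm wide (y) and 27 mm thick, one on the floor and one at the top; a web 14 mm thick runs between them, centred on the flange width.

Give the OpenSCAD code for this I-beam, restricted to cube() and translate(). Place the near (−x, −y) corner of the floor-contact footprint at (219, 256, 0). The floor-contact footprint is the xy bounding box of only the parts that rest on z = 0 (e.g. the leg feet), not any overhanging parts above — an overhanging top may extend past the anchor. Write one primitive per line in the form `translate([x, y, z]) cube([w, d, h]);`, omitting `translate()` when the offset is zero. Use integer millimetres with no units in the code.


translate([219, 256, 0]) cube([1546, 90, 27]);
translate([219, 294, 27]) cube([1546, 14, 156]);
translate([219, 256, 183]) cube([1546, 90, 27]);


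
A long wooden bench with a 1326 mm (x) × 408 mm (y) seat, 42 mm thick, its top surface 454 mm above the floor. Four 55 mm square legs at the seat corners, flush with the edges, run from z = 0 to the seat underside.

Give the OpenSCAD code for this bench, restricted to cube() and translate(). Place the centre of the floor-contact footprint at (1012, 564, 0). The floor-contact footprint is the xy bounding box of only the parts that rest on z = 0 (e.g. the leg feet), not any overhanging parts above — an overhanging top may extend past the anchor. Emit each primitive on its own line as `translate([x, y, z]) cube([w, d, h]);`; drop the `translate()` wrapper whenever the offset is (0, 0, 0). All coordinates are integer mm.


translate([349, 360, 412]) cube([1326, 408, 42]);
translate([349, 360, 0]) cube([55, 55, 412]);
translate([349, 713, 0]) cube([55, 55, 412]);
translate([1620, 360, 0]) cube([55, 55, 412]);
translate([1620, 713, 0]) cube([55, 55, 412]);


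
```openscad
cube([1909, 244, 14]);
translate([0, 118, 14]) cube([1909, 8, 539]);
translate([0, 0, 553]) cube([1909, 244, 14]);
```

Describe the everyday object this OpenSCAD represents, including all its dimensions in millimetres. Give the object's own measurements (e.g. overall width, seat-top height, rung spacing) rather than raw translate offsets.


An I-beam lying along x, 1909 mm long. Overall section height 567 mm. Two flanges 244 mm wide (y) and 14 mm thick, one on the floor and one at the top; a web 8 mm thick runs between them, centred on the flange width.


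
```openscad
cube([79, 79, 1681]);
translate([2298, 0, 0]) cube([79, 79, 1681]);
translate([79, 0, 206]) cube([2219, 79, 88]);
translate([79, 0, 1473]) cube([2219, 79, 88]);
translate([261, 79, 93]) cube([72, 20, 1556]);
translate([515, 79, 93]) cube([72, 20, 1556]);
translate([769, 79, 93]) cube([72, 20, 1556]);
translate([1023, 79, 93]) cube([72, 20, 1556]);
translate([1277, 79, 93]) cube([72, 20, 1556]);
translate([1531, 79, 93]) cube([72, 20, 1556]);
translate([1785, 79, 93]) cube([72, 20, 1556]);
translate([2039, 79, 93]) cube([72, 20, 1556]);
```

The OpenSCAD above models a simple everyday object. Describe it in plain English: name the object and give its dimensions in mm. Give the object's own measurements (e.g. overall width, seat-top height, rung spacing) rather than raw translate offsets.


A fence section. Two 79×79 mm posts, 1681 mm tall, stand on the floor with a clear span of 2219 mm between their inner faces. Two horizontal rails of 79×88 mm section span the gap between the posts with their undersides at z = 206 mm and z = 1473 mm, flush with the posts' −y face. 8 pickets, each 72 mm wide, 20 mm thick and 1556 mm tall, are fixed to the +y face of the rails with their bottoms at z = 93 mm, spaced across the span with a 182 mm gap after the −x post and between neighbouring pickets, with 187 mm left before the +x post.


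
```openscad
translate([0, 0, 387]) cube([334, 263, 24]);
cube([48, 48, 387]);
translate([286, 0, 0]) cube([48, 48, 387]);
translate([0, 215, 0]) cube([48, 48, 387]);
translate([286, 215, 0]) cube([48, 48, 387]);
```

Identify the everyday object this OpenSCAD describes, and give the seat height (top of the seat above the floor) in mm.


A stool. The seat height is 411 mm.

A 334×263×24 slab at z = 387 on four corner posts — a stool. The seat top is 387 + 24 = 411 mm.


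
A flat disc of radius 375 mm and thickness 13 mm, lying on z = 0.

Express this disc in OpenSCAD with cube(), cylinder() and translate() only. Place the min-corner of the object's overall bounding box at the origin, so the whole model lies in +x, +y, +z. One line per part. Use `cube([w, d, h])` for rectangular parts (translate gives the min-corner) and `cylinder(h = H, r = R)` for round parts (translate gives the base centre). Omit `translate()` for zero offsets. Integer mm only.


translate([375, 375, 0]) cylinder(h = 13, r = 375);


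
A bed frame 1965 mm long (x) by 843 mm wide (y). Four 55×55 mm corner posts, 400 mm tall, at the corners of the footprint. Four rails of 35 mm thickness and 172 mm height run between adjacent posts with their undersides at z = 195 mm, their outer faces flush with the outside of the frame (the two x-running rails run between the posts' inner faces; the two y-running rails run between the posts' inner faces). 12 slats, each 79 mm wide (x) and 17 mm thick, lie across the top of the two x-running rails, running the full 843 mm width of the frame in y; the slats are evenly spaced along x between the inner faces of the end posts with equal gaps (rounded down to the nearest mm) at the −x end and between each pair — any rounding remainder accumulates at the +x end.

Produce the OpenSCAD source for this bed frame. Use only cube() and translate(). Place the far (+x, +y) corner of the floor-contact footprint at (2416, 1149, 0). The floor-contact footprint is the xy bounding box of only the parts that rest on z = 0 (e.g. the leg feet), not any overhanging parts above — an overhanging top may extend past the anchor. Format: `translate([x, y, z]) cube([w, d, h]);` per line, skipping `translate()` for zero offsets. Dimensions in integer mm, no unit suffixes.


translate([451, 306, 0]) cube([55, 55, 400]);
translate([451, 1094, 0]) cube([55, 55, 400]);
translate([2361, 306, 0]) cube([55, 55, 400]);
translate([2361, 1094, 0]) cube([55, 55, 400]);
translate([506, 306, 195]) cube([1855, 35, 172]);
translate([506, 1114, 195]) cube([1855, 35, 172]);
translate([451, 361, 195]) cube([35, 733, 172]);
translate([2381, 361, 195]) cube([35, 733, 172]);
translate([575, 306, 367]) cube([79, 843, 17]);
translate([723, 306, 367]) cube([79, 843, 17]);
translate([871, 306, 367]) cube([79, 843, 17]);
translate([1019, 306, 367]) cube([79, 843, 17]);
translate([1167, 306, 367]) cube([79, 843, 17]);
translate([1315, 306, 367]) cube([79, 843, 17]);
translate([1463, 306, 367]) cube([79, 843, 17]);
translate([1611, 306, 367]) cube([79, 843, 17]);
translate([1759, 306, 367]) cube([79, 843, 17]);
translate([1907, 306, 367]) cube([79, 843, 17]);
translate([2055, 306, 367]) cube([79, 843, 17]);
translate([2203, 306, 367]) cube([79, 843, 17]);


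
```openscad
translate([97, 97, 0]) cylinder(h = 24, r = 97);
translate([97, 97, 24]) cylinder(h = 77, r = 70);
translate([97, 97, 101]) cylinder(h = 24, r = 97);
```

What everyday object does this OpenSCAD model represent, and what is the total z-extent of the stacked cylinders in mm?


A spool. The overall height is 125 mm.

Three coaxial cylinders, large–small–large — a spool. Two 24 mm flanges and a 77 mm core give 24 + 77 + 24 = 125 mm.


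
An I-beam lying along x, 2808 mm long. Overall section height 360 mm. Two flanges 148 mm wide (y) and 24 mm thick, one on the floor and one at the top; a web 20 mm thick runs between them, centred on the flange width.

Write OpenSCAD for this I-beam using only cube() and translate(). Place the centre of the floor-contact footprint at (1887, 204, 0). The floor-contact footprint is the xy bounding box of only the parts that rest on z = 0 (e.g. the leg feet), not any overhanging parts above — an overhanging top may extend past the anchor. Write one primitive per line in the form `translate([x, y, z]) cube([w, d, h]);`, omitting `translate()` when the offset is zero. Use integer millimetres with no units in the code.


translate([483, 130, 0]) cube([2808, 148, 24]);
translate([483, 194, 24]) cube([2808, 20, 312]);
translate([483, 130, 336]) cube([2808, 148, 24]);


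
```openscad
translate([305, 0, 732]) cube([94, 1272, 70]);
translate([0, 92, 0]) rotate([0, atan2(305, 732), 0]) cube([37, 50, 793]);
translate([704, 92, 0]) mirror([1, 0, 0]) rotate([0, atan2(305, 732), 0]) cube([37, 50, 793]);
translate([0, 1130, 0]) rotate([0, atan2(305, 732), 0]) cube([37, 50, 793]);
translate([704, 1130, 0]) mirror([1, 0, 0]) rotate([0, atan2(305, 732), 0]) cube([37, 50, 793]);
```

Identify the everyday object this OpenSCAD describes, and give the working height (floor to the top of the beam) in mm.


A sawhorse. The overall height is 802 mm.

A beam across two mirrored pairs of raked legs — a sawhorse. The beam's underside is at z = 732 (matching the legs' vertical rise in atan2(305, 732)) and the beam is 70 mm tall, so its top is at 732 + 70 = 802 mm. The raked legs top out at the beam's underside, so that is the highest point.


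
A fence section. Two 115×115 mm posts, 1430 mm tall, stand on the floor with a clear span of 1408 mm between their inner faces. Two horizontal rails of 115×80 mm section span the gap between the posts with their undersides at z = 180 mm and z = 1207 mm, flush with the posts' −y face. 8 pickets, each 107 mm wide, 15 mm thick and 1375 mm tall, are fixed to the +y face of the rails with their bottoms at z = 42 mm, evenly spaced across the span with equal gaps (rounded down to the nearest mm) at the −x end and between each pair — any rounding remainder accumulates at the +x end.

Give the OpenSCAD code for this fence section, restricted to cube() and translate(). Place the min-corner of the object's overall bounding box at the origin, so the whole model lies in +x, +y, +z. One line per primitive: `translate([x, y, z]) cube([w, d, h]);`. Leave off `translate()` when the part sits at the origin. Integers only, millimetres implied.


cube([115, 115, 1430]);
translate([1523, 0, 0]) cube([115, 115, 1430]);
translate([115, 0, 180]) cube([1408, 115, 80]);
translate([115, 0, 1207]) cube([1408, 115, 80]);
translate([176, 115, 42]) cube([107, 15, 1375]);
translate([344, 115, 42]) cube([107, 15, 1375]);
translate([512, 115, 42]) cube([107, 15, 1375]);
translate([680, 115, 42]) cube([107, 15, 1375]);
translate([848, 115, 42]) cube([107, 15, 1375]);
translate([1016, 115, 42]) cube([107, 15, 1375]);
translate([1184, 115, 42]) cube([107, 15, 1375]);
translate([1352, 115, 42]) cube([107, 15, 1375]);
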